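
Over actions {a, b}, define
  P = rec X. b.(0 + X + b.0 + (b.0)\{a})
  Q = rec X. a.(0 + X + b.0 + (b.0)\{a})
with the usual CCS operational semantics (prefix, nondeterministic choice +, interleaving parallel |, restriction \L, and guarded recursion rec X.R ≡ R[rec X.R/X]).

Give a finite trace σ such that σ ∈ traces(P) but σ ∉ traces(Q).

b

P's transition system — 4 states:
  u0 = rec X. b.(0 + X + b.0 + (b.0)\{a}) ⊢ --b--▸ u1
  u1 = 0 + (rec X. b.(0 + X + b.0 + (b.0)\{a})) + b.0 + (b.0)\{a} ⊢ --b--▸ u1, --b--▸ u2, --b--▸ u3
  u2 = 0 ⊢ (no moves)
  u3 = 0\{a} ⊢ (no moves)
Q's transition system — 4 states:
  v0 = rec X. a.(0 + X + b.0 + (b.0)\{a}) ⊢ --a--▸ v1
  v1 = 0 + (rec X. a.(0 + X + b.0 + (b.0)\{a})) + b.0 + (b.0)\{a} ⊢ --a--▸ v1, --b--▸ v2, --b--▸ v3
  v2 = 0 ⊢ (no moves)
  v3 = 0\{a} ⊢ (no moves)
Run σ = ⟨b⟩ on P: start {u0}
  step 1 (b): {u1}
  — P admits the full trace.
Run σ = ⟨b⟩ on Q: start {v0}
  step 1 (b): ∅  — Q cannot continue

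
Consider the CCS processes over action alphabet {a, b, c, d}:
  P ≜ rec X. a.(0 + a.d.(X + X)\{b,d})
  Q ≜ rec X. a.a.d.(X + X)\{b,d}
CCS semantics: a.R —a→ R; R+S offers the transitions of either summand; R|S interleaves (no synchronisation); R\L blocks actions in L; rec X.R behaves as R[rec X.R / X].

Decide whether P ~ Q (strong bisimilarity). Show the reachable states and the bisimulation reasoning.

LTS(P): 6 reachable states
  p0 = rec X. a.(0 + a.d.(X + X)\{b,d}) → -a-> p1
  p1 = 0 + a.d.((rec X. a.(0 + a.d.(X + X)\{b,d})) + (rec X. a.(0 + a.d.(X + X)\{b,d})))\{b,d} → -a-> p2
  p2 = d.((rec X. a.(0 + a.d.(X + X)\{b,d})) + (rec X. a.(0 + a.d.(X + X)\{b,d})))\{b,d} → -d-> p3
  p3 = ((rec X. a.(0 + a.d.(X + X)\{b,d})) + (rec X. a.(0 + a.d.(X + X)\{b,d})))\{b,d} → -a-> p4
  p4 = (0 + a.d.((rec X. a.(0 + a.d.(X + X)\{b,d})) + (rec X. a.(0 + a.d.(X + X)\{b,d})))\{b,d})\{b,d} → -a-> p5
  p5 = (d.((rec X. a.(0 + a.d.(X + X)\{b,d})) + (rec X. a.(0 + a.d.(X + X)\{b,d})))\{b,d})\{b,d} → (no moves)
LTS(Q): 6 reachable states
  q0 = rec X. a.a.d.(X + X)\{b,d} → -a-> q1
  q1 = a.d.((rec X. a.a.d.(X + X)\{b,d}) + (rec X. a.a.d.(X + X)\{b,d}))\{b,d} → -a-> q2
  q2 = d.((rec X. a.a.d.(X + X)\{b,d}) + (rec X. a.a.d.(X + X)\{b,d}))\{b,d} → -d-> q3
  q3 = ((rec X. a.a.d.(X + X)\{b,d}) + (rec X. a.a.d.(X + X)\{b,d}))\{b,d} → -a-> q4
  q4 = (a.d.((rec X. a.a.d.(X + X)\{b,d}) + (rec X. a.a.d.(X + X)\{b,d}))\{b,d})\{b,d} → -a-> q5
  q5 = (d.((rec X. a.a.d.(X + X)\{b,d}) + (rec X. a.a.d.(X + X)\{b,d}))\{b,d})\{b,d} → (no moves)
Bisimilarity quotient blocks:
  B0 = {p0, q0}
  B1 = {p1, q1}
  B2 = {p2, q2}
  B3 = {p3, q3}
  B4 = {p4, q4}
  B5 = {p5, q5}
p0 ∈ B0, q0 ∈ B0 → same block

bisimilar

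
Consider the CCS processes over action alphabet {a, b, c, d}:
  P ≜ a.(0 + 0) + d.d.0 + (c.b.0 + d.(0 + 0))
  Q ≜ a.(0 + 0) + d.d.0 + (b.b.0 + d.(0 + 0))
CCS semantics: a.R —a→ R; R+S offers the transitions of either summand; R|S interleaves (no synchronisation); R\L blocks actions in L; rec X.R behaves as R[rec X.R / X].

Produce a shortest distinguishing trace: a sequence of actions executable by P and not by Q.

c

P's transition system — 5 states:
  u0 = a.(0 + 0) + d.d.0 + (c.b.0 + d.(0 + 0)) :: --a--▸ u1, --c--▸ u2, --d--▸ u1, --d--▸ u3
  u1 = 0 + 0 :: stopped
  u2 = b.0 :: --b--▸ u4
  u3 = d.0 :: --d--▸ u4
  u4 = 0 :: stopped
Q's transition system — 5 states:
  v0 = a.(0 + 0) + d.d.0 + (b.b.0 + d.(0 + 0)) :: --a--▸ v1, --b--▸ v2, --d--▸ v1, --d--▸ v3
  v1 = 0 + 0 :: stopped
  v2 = b.0 :: --b--▸ v4
  v3 = d.0 :: --d--▸ v4
  v4 = 0 :: stopped
Executing c from P (initial set {u0}):
  after c @ step 1: {u2}
  ✓ P
Executing c from Q (initial set {v0}):
  after c @ step 1: ∅ (Q stuck)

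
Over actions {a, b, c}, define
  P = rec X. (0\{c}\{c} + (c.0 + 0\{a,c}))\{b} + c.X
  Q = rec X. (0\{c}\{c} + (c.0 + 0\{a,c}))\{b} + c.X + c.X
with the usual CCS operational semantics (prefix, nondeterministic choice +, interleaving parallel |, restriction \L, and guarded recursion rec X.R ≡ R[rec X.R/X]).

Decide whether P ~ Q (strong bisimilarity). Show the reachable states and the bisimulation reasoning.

LTS(P): 2 reachable states
  p0 = rec X. (0\{c}\{c} + (c.0 + 0\{a,c}))\{b} + c.X ⊢ ··c··> p0, ··c··> p1
  p1 = 0\{b} ⊢ ·
LTS(Q): 2 reachable states
  q0 = rec X. (0\{c}\{c} + (c.0 + 0\{a,c}))\{b} + c.X + c.X ⊢ ··c··> q0, ··c··> q1
  q1 = 0\{b} ⊢ ·
Bisimilarity quotient blocks:
  B0 = {p0, q0}
  B1 = {p1, q1}
p0 ∈ B0, q0 ∈ B0 → same block

YES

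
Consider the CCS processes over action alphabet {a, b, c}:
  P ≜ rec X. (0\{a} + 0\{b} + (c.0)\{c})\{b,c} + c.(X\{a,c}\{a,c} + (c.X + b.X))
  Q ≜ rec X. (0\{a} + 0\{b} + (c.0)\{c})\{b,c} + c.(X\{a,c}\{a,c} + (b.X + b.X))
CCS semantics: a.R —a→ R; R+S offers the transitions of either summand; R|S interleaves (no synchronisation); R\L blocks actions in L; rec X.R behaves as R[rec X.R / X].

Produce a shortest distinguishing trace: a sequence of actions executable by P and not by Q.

P's transition system — 2 states:
  s0 = rec X. (0\{a} + 0\{b} + (c.0)\{c})\{b,c} + c.(X\{a,c}\{a,c} + (c.X + b.X)) :: ··c··> s1
  s1 = (rec X. (0\{a} + 0\{b} + (c.0)\{c})\{b,c} + c.(X\{a,c}\{a,c} + (c.X + b.X)))\{a,c}\{a,c} + (c.(rec X. (0\{a} + 0\{b} + (c.0)\{c})\{b,c} + c.(X\{a,c}\{a,c} + (c.X + b.X))) + b.(rec X. (0\{a} + 0\{b} + (c.0)\{c})\{b,c} + c.(X\{a,c}\{a,c} + (c.X + b.X)))) :: ··b··> s0, ··c··> s0
Q's transition system — 2 states:
  t0 = rec X. (0\{a} + 0\{b} + (c.0)\{c})\{b,c} + c.(X\{a,c}\{a,c} + (b.X + b.X)) :: ··c··> t1
  t1 = (rec X. (0\{a} + 0\{b} + (c.0)\{c})\{b,c} + c.(X\{a,c}\{a,c} + (b.X + b.X)))\{a,c}\{a,c} + (b.(rec X. (0\{a} + 0\{b} + (c.0)\{c})\{b,c} + c.(X\{a,c}\{a,c} + (b.X + b.X))) + b.(rec X. (0\{a} + 0\{b} + (c.0)\{c})\{b,c} + c.(X\{a,c}\{a,c} + (b.X + b.X)))) :: ··b··> t0
Trace ⟨cc⟩ through P, begin at {s0}:
  after c @ step 1: {s1}
  after c @ step 2: {s0}
  P completes σ.
Trace ⟨cc⟩ through Q, begin at {t0}:
  after c @ step 1: {t1}
  after c @ step 2: ∅ (Q stuck)

cc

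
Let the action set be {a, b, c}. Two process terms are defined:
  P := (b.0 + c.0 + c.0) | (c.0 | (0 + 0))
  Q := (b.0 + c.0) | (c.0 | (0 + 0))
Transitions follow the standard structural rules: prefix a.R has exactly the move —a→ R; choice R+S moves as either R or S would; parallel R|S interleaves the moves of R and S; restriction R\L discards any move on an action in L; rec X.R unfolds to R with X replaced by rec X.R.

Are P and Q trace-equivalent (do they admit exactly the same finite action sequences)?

P's transition system — 4 states:
  m0 = (b.0 + c.0 + c.0) | (c.0 | (0 + 0)) has moves -b-> m1, -c-> m1, -c-> m2
  m1 = 0 | (c.0 | (0 + 0)) has moves -c-> m3
  m2 = (b.0 + c.0 + c.0) | (0 | (0 + 0)) has moves -b-> m3, -c-> m3
  m3 = 0 | (0 | (0 + 0)) has moves (no moves)
Q's transition system — 4 states:
  n0 = (b.0 + c.0) | (c.0 | (0 + 0)) has moves -b-> n1, -c-> n1, -c-> n2
  n1 = 0 | (c.0 | (0 + 0)) has moves -c-> n3
  n2 = (b.0 + c.0) | (0 | (0 + 0)) has moves -b-> n3, -c-> n3
  n3 = 0 | (0 | (0 + 0)) has moves (no moves)
Coarsest stable partition (strong bisimilarity classes):
  B0 = {m0, n0}
  B1 = {m1, n1}
  B2 = {m3, n3}
  B3 = {m2, n2}
m0 ∈ B0, n0 ∈ B0 → same block
Bisimilar ⇒ trace-equivalent.

YES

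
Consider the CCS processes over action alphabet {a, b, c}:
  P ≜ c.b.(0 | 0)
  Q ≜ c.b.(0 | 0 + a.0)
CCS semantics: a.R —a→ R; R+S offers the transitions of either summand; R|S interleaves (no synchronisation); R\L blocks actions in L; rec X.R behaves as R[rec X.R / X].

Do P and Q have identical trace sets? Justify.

Reachable graph of P (3 states):
  u0 = c.b.(0 | 0) | —c→ u1
  u1 = b.(0 | 0) | —b→ u2
  u2 = 0 | 0 | ·
Reachable graph of Q (4 states):
  v0 = c.b.(0 | 0 + a.0) | —c→ v1
  v1 = b.(0 | 0 + a.0) | —b→ v2
  v2 = 0 | 0 + a.0 | —a→ v3
  v3 = 0 | ·
Executing cba from Q (initial set {v0}):
  [1] c ⇒ {v1}
  [2] b ⇒ {v2}
  [3] a ⇒ {v3}
  — Q admits the full trace.
Executing cba from P (initial set {u0}):
  [1] c ⇒ {u1}
  [2] b ⇒ {u2}
  [3] a ⇒ ∅  — P cannot continue

traces(P) ≠ traces(Q) — witness ⟨cba⟩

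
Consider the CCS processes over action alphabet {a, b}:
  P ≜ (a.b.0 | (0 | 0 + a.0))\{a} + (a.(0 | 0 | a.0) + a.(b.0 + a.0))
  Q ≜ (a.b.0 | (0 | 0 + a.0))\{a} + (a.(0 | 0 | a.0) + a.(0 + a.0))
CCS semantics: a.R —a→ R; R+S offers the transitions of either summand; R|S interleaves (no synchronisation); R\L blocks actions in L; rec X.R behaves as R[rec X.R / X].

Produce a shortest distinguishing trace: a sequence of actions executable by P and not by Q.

ab

LTS(P): 5 reachable states
  s0 = (a.b.0 | (0 | 0 + a.0))\{a} + (a.(0 | 0 | a.0) + a.(b.0 + a.0)) → --a--▸ s1, --a--▸ s2
  s1 = 0 | 0 | a.0 → --a--▸ s3
  s2 = b.0 + a.0 → --a--▸ s4, --b--▸ s4
  s3 = 0 | 0 | 0 → stopped
  s4 = 0 → stopped
LTS(Q): 5 reachable states
  t0 = (a.b.0 | (0 | 0 + a.0))\{a} + (a.(0 | 0 | a.0) + a.(0 + a.0)) → --a--▸ t1, --a--▸ t2
  t1 = 0 + a.0 → --a--▸ t3
  t2 = 0 | 0 | a.0 → --a--▸ t4
  t3 = 0 → stopped
  t4 = 0 | 0 | 0 → stopped
Run σ = ⟨ab⟩ on P: start {s0}
  [1] a ⇒ {s1, s2}
  [2] b ⇒ {s4}
  — P admits the full trace.
Run σ = ⟨ab⟩ on Q: start {t0}
  [1] a ⇒ {t1, t2}
  [2] b ⇒ no successor for Q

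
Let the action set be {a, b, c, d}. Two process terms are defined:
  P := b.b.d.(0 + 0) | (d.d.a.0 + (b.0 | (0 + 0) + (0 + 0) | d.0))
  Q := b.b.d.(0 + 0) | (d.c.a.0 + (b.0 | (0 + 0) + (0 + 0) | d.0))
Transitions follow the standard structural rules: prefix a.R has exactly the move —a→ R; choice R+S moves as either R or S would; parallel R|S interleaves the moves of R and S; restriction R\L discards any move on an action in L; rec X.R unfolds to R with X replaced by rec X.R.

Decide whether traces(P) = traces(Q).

trace-distinct — witness ⟨dd⟩

LTS(P): 24 reachable states
  p0 = b.b.d.(0 + 0) | (d.d.a.0 + (b.0 | (0 + 0) + (0 + 0) | d.0)) :: —b→ p1, —b→ p2, —d→ p3, —d→ p4
  p1 = b.b.d.(0 + 0) | (0 | (0 + 0)) :: —b→ p5
  p2 = b.d.(0 + 0) | (d.d.a.0 + (b.0 | (0 + 0) + (0 + 0) | d.0)) :: —b→ p5, —b→ p6, —d→ p7, —d→ p8
  p3 = b.b.d.(0 + 0) | ((0 + 0) | 0) :: —b→ p7
  p4 = b.b.d.(0 + 0) | d.a.0 :: —b→ p8, —d→ p9
  p5 = b.d.(0 + 0) | (0 | (0 + 0)) :: —b→ p10
  p6 = d.(0 + 0) | (d.d.a.0 + (b.0 | (0 + 0) + (0 + 0) | d.0)) :: —b→ p10, —d→ p11, —d→ p12, —d→ p13
  p7 = b.d.(0 + 0) | ((0 + 0) | 0) :: —b→ p12
  p8 = b.d.(0 + 0) | d.a.0 :: —b→ p13, —d→ p14
  p9 = b.b.d.(0 + 0) | a.0 :: —a→ p15, —b→ p14
  p10 = d.(0 + 0) | (0 | (0 + 0)) :: —d→ p16
  p11 = (0 + 0) | (d.d.a.0 + (b.0 | (0 + 0) + (0 + 0) | d.0)) :: —b→ p16, —d→ p17, —d→ p18
  p12 = d.(0 + 0) | ((0 + 0) | 0) :: —d→ p17
  p13 = d.(0 + 0) | d.a.0 :: —d→ p18, —d→ p19
  p14 = b.d.(0 + 0) | a.0 :: —a→ p20, —b→ p19
  p15 = b.b.d.(0 + 0) | 0 :: —b→ p20
  p16 = (0 + 0) | (0 | (0 + 0)) :: stopped
  p17 = (0 + 0) | ((0 + 0) | 0) :: stopped
  p18 = (0 + 0) | d.a.0 :: —d→ p21
  p19 = d.(0 + 0) | a.0 :: —a→ p22, —d→ p21
  p20 = b.d.(0 + 0) | 0 :: —b→ p22
  p21 = (0 + 0) | a.0 :: —a→ p23
  p22 = d.(0 + 0) | 0 :: —d→ p23
  p23 = (0 + 0) | 0 :: stopped
LTS(Q): 24 reachable states
  q0 = b.b.d.(0 + 0) | (d.c.a.0 + (b.0 | (0 + 0) + (0 + 0) | d.0)) :: —b→ q1, —b→ q2, —d→ q3, —d→ q4
  q1 = b.b.d.(0 + 0) | (0 | (0 + 0)) :: —b→ q5
  q2 = b.d.(0 + 0) | (d.c.a.0 + (b.0 | (0 + 0) + (0 + 0) | d.0)) :: —b→ q5, —b→ q6, —d→ q7, —d→ q8
  q3 = b.b.d.(0 + 0) | ((0 + 0) | 0) :: —b→ q7
  q4 = b.b.d.(0 + 0) | c.a.0 :: —b→ q8, —c→ q9
  q5 = b.d.(0 + 0) | (0 | (0 + 0)) :: —b→ q10
  q6 = d.(0 + 0) | (d.c.a.0 + (b.0 | (0 + 0) + (0 + 0) | d.0)) :: —b→ q10, —d→ q11, —d→ q12, —d→ q13
  q7 = b.d.(0 + 0) | ((0 + 0) | 0) :: —b→ q12
  q8 = b.d.(0 + 0) | c.a.0 :: —b→ q13, —c→ q14
  q9 = b.b.d.(0 + 0) | a.0 :: —a→ q15, —b→ q14
  q10 = d.(0 + 0) | (0 | (0 + 0)) :: —d→ q16
  q11 = (0 + 0) | (d.c.a.0 + (b.0 | (0 + 0) + (0 + 0) | d.0)) :: —b→ q16, —d→ q17, —d→ q18
  q12 = d.(0 + 0) | ((0 + 0) | 0) :: —d→ q17
  q13 = d.(0 + 0) | c.a.0 :: —c→ q19, —d→ q18
  q14 = b.d.(0 + 0) | a.0 :: —a→ q20, —b→ q19
  q15 = b.b.d.(0 + 0) | 0 :: —b→ q20
  q16 = (0 + 0) | (0 | (0 + 0)) :: stopped
  q17 = (0 + 0) | ((0 + 0) | 0) :: stopped
  q18 = (0 + 0) | c.a.0 :: —c→ q21
  q19 = d.(0 + 0) | a.0 :: —a→ q22, —d→ q21
  q20 = b.d.(0 + 0) | 0 :: —b→ q22
  q21 = (0 + 0) | a.0 :: —a→ q23
  q22 = d.(0 + 0) | 0 :: —d→ q23
  q23 = (0 + 0) | 0 :: stopped
Executing dd from P (initial set {p0}):
  step 1 (d): {p3, p4}
  step 2 (d): {p9}
  ✓ P
Executing dd from Q (initial set {q0}):
  step 1 (d): {q3, q4}
  step 2 (d): no successor for Q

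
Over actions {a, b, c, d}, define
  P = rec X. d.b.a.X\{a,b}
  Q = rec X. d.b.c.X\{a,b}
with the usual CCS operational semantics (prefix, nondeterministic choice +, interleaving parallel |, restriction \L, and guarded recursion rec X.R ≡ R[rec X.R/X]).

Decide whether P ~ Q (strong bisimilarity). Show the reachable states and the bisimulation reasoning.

P ≁ Q

P's transition system — 5 states:
  p0 = rec X. d.b.a.X\{a,b} has moves —d→ p1
  p1 = b.a.(rec X. d.b.a.X\{a,b})\{a,b} has moves —b→ p2
  p2 = a.(rec X. d.b.a.X\{a,b})\{a,b} has moves —a→ p3
  p3 = (rec X. d.b.a.X\{a,b})\{a,b} has moves —d→ p4
  p4 = (b.a.(rec X. d.b.a.X\{a,b})\{a,b})\{a,b} has moves ·
Q's transition system — 5 states:
  q0 = rec X. d.b.c.X\{a,b} has moves —d→ q1
  q1 = b.c.(rec X. d.b.c.X\{a,b})\{a,b} has moves —b→ q2
  q2 = c.(rec X. d.b.c.X\{a,b})\{a,b} has moves —c→ q3
  q3 = (rec X. d.b.c.X\{a,b})\{a,b} has moves —d→ q4
  q4 = (b.c.(rec X. d.b.c.X\{a,b})\{a,b})\{a,b} has moves ·
Bisimilarity quotient blocks:
  B0 = {p0}
  B1 = {p1}
  B2 = {p2}
  B3 = {p3, q3}
  B4 = {p4, q4}
  B5 = {q0}
  B6 = {q1}
  B7 = {q2}
p0 ∈ B0, q0 ∈ B5 → different blocks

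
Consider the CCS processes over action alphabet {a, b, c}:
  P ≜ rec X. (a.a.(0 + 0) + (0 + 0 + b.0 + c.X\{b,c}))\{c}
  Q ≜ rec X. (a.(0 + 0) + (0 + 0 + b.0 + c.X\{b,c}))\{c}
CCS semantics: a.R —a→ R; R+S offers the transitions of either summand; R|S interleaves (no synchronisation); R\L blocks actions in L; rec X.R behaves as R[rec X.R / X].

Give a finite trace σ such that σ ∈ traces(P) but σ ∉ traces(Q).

aa

LTS(P): 4 reachable states
  p0 = rec X. (a.a.(0 + 0) + (0 + 0 + b.0 + c.X\{b,c}))\{c} has moves -a-> p1, -b-> p2
  p1 = (a.(0 + 0))\{c} has moves -a-> p3
  p2 = 0\{c} has moves stopped
  p3 = (0 + 0)\{c} has moves stopped
LTS(Q): 3 reachable states
  q0 = rec X. (a.(0 + 0) + (0 + 0 + b.0 + c.X\{b,c}))\{c} has moves -a-> q1, -b-> q2
  q1 = (0 + 0)\{c} has moves stopped
  q2 = 0\{c} has moves stopped
Executing aa from P (initial set {p0}):
  step 1 (a): {p1}
  step 2 (a): {p3}
  P completes σ.
Executing aa from Q (initial set {q0}):
  step 1 (a): {q1}
  step 2 (a): ∅ (Q stuck)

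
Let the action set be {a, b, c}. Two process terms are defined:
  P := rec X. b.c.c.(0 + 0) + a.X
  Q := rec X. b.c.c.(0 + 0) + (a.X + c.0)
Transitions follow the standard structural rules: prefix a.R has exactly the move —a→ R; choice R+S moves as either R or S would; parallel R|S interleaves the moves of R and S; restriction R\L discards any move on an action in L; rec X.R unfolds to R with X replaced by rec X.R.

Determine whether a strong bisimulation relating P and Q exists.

P ≁ Q

Reachable graph of P (4 states):
  s0 = rec X. b.c.c.(0 + 0) + a.X ⊢ =a=> s0, =b=> s1
  s1 = c.c.(0 + 0) ⊢ =c=> s2
  s2 = c.(0 + 0) ⊢ =c=> s3
  s3 = 0 + 0 ⊢ (no moves)
Reachable graph of Q (5 states):
  t0 = rec X. b.c.c.(0 + 0) + (a.X + c.0) ⊢ =a=> t0, =b=> t1, =c=> t2
  t1 = c.c.(0 + 0) ⊢ =c=> t3
  t2 = 0 ⊢ (no moves)
  t3 = c.(0 + 0) ⊢ =c=> t4
  t4 = 0 + 0 ⊢ (no moves)
Partition-refinement fixed point:
  B0 = {s0}
  B1 = {s1, t1}
  B2 = {s2, t3}
  B3 = {s3, t2, t4}
  B4 = {t0}
s0 ∈ B0, t0 ∈ B4 → different blocks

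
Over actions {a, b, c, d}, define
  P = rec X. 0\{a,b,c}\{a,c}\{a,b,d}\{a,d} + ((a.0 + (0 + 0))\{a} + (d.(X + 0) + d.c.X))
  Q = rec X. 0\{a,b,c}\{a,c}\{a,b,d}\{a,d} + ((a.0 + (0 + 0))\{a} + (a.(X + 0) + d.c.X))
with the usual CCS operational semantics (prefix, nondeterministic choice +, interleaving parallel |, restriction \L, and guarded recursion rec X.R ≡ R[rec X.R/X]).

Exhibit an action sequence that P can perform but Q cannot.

LTS(P): 3 reachable states
  m0 = rec X. 0\{a,b,c}\{a,c}\{a,b,d}\{a,d} + ((a.0 + (0 + 0))\{a} + (d.(X + 0) + d.c.X)) ⊢ ··d··> m1, ··d··> m2
  m1 = (rec X. 0\{a,b,c}\{a,c}\{a,b,d}\{a,d} + ((a.0 + (0 + 0))\{a} + (d.(X + 0) + d.c.X))) + 0 ⊢ ··d··> m1, ··d··> m2
  m2 = c.(rec X. 0\{a,b,c}\{a,c}\{a,b,d}\{a,d} + ((a.0 + (0 + 0))\{a} + (d.(X + 0) + d.c.X))) ⊢ ··c··> m0
LTS(Q): 3 reachable states
  n0 = rec X. 0\{a,b,c}\{a,c}\{a,b,d}\{a,d} + ((a.0 + (0 + 0))\{a} + (a.(X + 0) + d.c.X)) ⊢ ··a··> n1, ··d··> n2
  n1 = (rec X. 0\{a,b,c}\{a,c}\{a,b,d}\{a,d} + ((a.0 + (0 + 0))\{a} + (a.(X + 0) + d.c.X))) + 0 ⊢ ··a··> n1, ··d··> n2
  n2 = c.(rec X. 0\{a,b,c}\{a,c}\{a,b,d}\{a,d} + ((a.0 + (0 + 0))\{a} + (a.(X + 0) + d.c.X))) ⊢ ··c··> n0
Executing dd from P (initial set {m0}):
  after d @ step 1: {m1, m2}
  after d @ step 2: {m1, m2}
  P completes σ.
Executing dd from Q (initial set {n0}):
  after d @ step 1: {n2}
  after d @ step 2: ∅  — Q cannot continue

dd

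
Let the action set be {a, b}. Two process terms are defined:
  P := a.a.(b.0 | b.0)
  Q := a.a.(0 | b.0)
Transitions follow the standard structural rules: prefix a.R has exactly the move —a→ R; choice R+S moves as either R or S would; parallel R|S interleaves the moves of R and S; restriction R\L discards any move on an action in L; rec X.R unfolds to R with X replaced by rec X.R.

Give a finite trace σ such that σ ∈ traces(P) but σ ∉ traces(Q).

aabb

P's transition system — 6 states:
  s0 = a.a.(b.0 | b.0) → —a→ s1
  s1 = a.(b.0 | b.0) → —a→ s2
  s2 = b.0 | b.0 → —b→ s3, —b→ s4
  s3 = 0 | b.0 → —b→ s5
  s4 = b.0 | 0 → —b→ s5
  s5 = 0 | 0 → ·
Q's transition system — 4 states:
  t0 = a.a.(0 | b.0) → —a→ t1
  t1 = a.(0 | b.0) → —a→ t2
  t2 = 0 | b.0 → —b→ t3
  t3 = 0 | 0 → ·
Executing aabb from P (initial set {s0}):
  [1] a ⇒ {s1}
  [2] a ⇒ {s2}
  [3] b ⇒ {s3, s4}
  [4] b ⇒ {s5}
  P completes σ.
Executing aabb from Q (initial set {t0}):
  [1] a ⇒ {t1}
  [2] a ⇒ {t2}
  [3] b ⇒ {t3}
  [4] b ⇒ no successor for Q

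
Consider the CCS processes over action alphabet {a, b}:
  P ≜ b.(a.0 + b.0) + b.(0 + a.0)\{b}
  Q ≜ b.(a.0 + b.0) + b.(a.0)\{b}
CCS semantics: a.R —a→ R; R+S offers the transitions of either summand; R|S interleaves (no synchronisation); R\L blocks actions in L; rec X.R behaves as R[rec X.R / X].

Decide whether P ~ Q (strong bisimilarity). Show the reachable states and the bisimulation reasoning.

P ~ Q

P's transition system — 5 states:
  u0 = b.(a.0 + b.0) + b.(0 + a.0)\{b} | ··b··> u1, ··b··> u2
  u1 = (0 + a.0)\{b} | ··a··> u3
  u2 = a.0 + b.0 | ··a··> u4, ··b··> u4
  u3 = 0\{b} | (no moves)
  u4 = 0 | (no moves)
Q's transition system — 5 states:
  v0 = b.(a.0 + b.0) + b.(a.0)\{b} | ··b··> v1, ··b··> v2
  v1 = (a.0)\{b} | ··a··> v3
  v2 = a.0 + b.0 | ··a··> v4, ··b··> v4
  v3 = 0\{b} | (no moves)
  v4 = 0 | (no moves)
Bisimilarity quotient blocks:
  B0 = {u0, v0}
  B1 = {u1, v1}
  B2 = {u3, u4, v3, v4}
  B3 = {u2, v2}
u0 ∈ B0, v0 ∈ B0 → same block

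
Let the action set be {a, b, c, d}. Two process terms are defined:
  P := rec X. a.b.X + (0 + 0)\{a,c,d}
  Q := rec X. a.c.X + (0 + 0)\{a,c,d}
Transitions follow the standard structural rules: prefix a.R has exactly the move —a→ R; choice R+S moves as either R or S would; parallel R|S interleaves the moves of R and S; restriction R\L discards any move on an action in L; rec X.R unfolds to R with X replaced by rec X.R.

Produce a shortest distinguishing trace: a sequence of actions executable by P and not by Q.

P's transition system — 2 states:
  u0 = rec X. a.b.X + (0 + 0)\{a,c,d} | —a→ u1
  u1 = b.(rec X. a.b.X + (0 + 0)\{a,c,d}) | —b→ u0
Q's transition system — 2 states:
  v0 = rec X. a.c.X + (0 + 0)\{a,c,d} | —a→ v1
  v1 = c.(rec X. a.c.X + (0 + 0)\{a,c,d}) | —c→ v0
Run σ = ⟨ab⟩ on P: start {u0}
  after a @ step 1: {u1}
  after b @ step 2: {u0}
  ✓ P
Run σ = ⟨ab⟩ on Q: start {v0}
  after a @ step 1: {v1}
  after b @ step 2: ∅ (Q stuck)

ab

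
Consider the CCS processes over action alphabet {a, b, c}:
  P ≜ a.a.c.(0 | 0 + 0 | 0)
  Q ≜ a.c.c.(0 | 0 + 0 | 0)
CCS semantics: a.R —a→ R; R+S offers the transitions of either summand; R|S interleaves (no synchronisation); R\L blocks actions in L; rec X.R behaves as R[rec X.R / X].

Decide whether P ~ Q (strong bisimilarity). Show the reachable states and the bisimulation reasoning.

LTS(P): 4 reachable states
  u0 = a.a.c.(0 | 0 + 0 | 0) → —a→ u1
  u1 = a.c.(0 | 0 + 0 | 0) → —a→ u2
  u2 = c.(0 | 0 + 0 | 0) → —c→ u3
  u3 = 0 | 0 + 0 | 0 → (no moves)
LTS(Q): 4 reachable states
  v0 = a.c.c.(0 | 0 + 0 | 0) → —a→ v1
  v1 = c.c.(0 | 0 + 0 | 0) → —c→ v2
  v2 = c.(0 | 0 + 0 | 0) → —c→ v3
  v3 = 0 | 0 + 0 | 0 → (no moves)
Coarsest stable partition (strong bisimilarity classes):
  B0 = {u0}
  B1 = {u1}
  B2 = {u2, v2}
  B3 = {u3, v3}
  B4 = {v0}
  B5 = {v1}
u0 ∈ B0, v0 ∈ B4 → different blocks

NO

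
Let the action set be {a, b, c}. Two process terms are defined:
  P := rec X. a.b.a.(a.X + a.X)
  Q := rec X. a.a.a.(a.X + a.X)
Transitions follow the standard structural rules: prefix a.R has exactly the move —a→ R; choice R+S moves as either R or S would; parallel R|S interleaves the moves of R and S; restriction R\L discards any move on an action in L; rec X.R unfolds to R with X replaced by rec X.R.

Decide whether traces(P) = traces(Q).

trace-distinct — witness ⟨ab⟩

P's transition system — 4 states:
  p0 = rec X. a.b.a.(a.X + a.X) :: —a→ p1
  p1 = b.a.(a.(rec X. a.b.a.(a.X + a.X)) + a.(rec X. a.b.a.(a.X + a.X))) :: —b→ p2
  p2 = a.(a.(rec X. a.b.a.(a.X + a.X)) + a.(rec X. a.b.a.(a.X + a.X))) :: —a→ p3
  p3 = a.(rec X. a.b.a.(a.X + a.X)) + a.(rec X. a.b.a.(a.X + a.X)) :: —a→ p0
Q's transition system — 4 states:
  q0 = rec X. a.a.a.(a.X + a.X) :: —a→ q1
  q1 = a.a.(a.(rec X. a.a.a.(a.X + a.X)) + a.(rec X. a.a.a.(a.X + a.X))) :: —a→ q2
  q2 = a.(a.(rec X. a.a.a.(a.X + a.X)) + a.(rec X. a.a.a.(a.X + a.X))) :: —a→ q3
  q3 = a.(rec X. a.a.a.(a.X + a.X)) + a.(rec X. a.a.a.(a.X + a.X)) :: —a→ q0
Executing ab from P (initial set {p0}):
  [1] a ⇒ {p1}
  [2] b ⇒ {p2}
  ✓ P
Executing ab from Q (initial set {q0}):
  [1] a ⇒ {q1}
  [2] b ⇒ ∅  — Q cannot continue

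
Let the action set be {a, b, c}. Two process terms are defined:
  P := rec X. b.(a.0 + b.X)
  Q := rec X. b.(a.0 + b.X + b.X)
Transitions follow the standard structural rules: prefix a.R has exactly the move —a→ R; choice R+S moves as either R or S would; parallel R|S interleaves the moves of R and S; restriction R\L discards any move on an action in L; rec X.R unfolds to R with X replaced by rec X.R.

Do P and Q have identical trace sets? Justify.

Reachable graph of P (3 states):
  p0 = rec X. b.(a.0 + b.X) ⊢ -b-> p1
  p1 = a.0 + b.(rec X. b.(a.0 + b.X)) ⊢ -a-> p2, -b-> p0
  p2 = 0 ⊢ stopped
Reachable graph of Q (3 states):
  q0 = rec X. b.(a.0 + b.X + b.X) ⊢ -b-> q1
  q1 = a.0 + b.(rec X. b.(a.0 + b.X + b.X)) + b.(rec X. b.(a.0 + b.X + b.X)) ⊢ -a-> q2, -b-> q0
  q2 = 0 ⊢ stopped
Partition-refinement fixed point:
  B0 = {p0, q0}
  B1 = {p1, q1}
  B2 = {p2, q2}
p0 ∈ B0, q0 ∈ B0 → same block
Bisimilar ⇒ trace-equivalent.

YES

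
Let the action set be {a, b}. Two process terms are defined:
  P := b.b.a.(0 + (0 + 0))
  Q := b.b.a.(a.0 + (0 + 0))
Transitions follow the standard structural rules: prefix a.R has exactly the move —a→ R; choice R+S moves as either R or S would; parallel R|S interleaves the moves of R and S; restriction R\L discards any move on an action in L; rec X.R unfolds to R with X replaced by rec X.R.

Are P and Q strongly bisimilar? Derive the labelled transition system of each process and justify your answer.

P ≁ Q

LTS(P): 4 reachable states
  s0 = b.b.a.(0 + (0 + 0)) ⊢ --b--▸ s1
  s1 = b.a.(0 + (0 + 0)) ⊢ --b--▸ s2
  s2 = a.(0 + (0 + 0)) ⊢ --a--▸ s3
  s3 = 0 + (0 + 0) ⊢ ·
LTS(Q): 5 reachable states
  t0 = b.b.a.(a.0 + (0 + 0)) ⊢ --b--▸ t1
  t1 = b.a.(a.0 + (0 + 0)) ⊢ --b--▸ t2
  t2 = a.(a.0 + (0 + 0)) ⊢ --a--▸ t3
  t3 = a.0 + (0 + 0) ⊢ --a--▸ t4
  t4 = 0 ⊢ ·
Coarsest stable partition (strong bisimilarity classes):
  B0 = {s0}
  B1 = {s1}
  B2 = {s2, t3}
  B3 = {s3, t4}
  B4 = {t0}
  B5 = {t1}
  B6 = {t2}
s0 ∈ B0, t0 ∈ B4 → different blocks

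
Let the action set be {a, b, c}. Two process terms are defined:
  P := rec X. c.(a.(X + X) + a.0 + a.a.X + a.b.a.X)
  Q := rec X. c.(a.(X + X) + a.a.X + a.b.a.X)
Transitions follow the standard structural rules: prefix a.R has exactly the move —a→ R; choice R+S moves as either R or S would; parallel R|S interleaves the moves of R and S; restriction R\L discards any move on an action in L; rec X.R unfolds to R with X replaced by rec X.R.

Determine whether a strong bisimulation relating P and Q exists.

P ≁ Q

LTS(P): 6 reachable states
  p0 = rec X. c.(a.(X + X) + a.0 + a.a.X + a.b.a.X) :: --c--▸ p1
  p1 = a.((rec X. c.(a.(X + X) + a.0 + a.a.X + a.b.a.X)) + (rec X. c.(a.(X + X) + a.0 + a.a.X + a.b.a.X))) + a.0 + a.a.(rec X. c.(a.(X + X) + a.0 + a.a.X + a.b.a.X)) + a.b.a.(rec X. c.(a.(X + X) + a.0 + a.a.X + a.b.a.X)) :: --a--▸ p2, --a--▸ p3, --a--▸ p4, --a--▸ p5
  p2 = (rec X. c.(a.(X + X) + a.0 + a.a.X + a.b.a.X)) + (rec X. c.(a.(X + X) + a.0 + a.a.X + a.b.a.X)) :: --c--▸ p1
  p3 = 0 :: deadlocked
  p4 = a.(rec X. c.(a.(X + X) + a.0 + a.a.X + a.b.a.X)) :: --a--▸ p0
  p5 = b.a.(rec X. c.(a.(X + X) + a.0 + a.a.X + a.b.a.X)) :: --b--▸ p4
LTS(Q): 5 reachable states
  q0 = rec X. c.(a.(X + X) + a.a.X + a.b.a.X) :: --c--▸ q1
  q1 = a.((rec X. c.(a.(X + X) + a.a.X + a.b.a.X)) + (rec X. c.(a.(X + X) + a.a.X + a.b.a.X))) + a.a.(rec X. c.(a.(X + X) + a.a.X + a.b.a.X)) + a.b.a.(rec X. c.(a.(X + X) + a.a.X + a.b.a.X)) :: --a--▸ q2, --a--▸ q3, --a--▸ q4
  q2 = (rec X. c.(a.(X + X) + a.a.X + a.b.a.X)) + (rec X. c.(a.(X + X) + a.a.X + a.b.a.X)) :: --c--▸ q1
  q3 = a.(rec X. c.(a.(X + X) + a.a.X + a.b.a.X)) :: --a--▸ q0
  q4 = b.a.(rec X. c.(a.(X + X) + a.a.X + a.b.a.X)) :: --b--▸ q3
Coarsest stable partition (strong bisimilarity classes):
  B0 = {p0, p2}
  B1 = {p1}
  B2 = {p3}
  B3 = {p5}
  B4 = {p4}
  B5 = {q0, q2}
  B6 = {q1}
  B7 = {q3}
  B8 = {q4}
p0 ∈ B0, q0 ∈ B5 → different blocks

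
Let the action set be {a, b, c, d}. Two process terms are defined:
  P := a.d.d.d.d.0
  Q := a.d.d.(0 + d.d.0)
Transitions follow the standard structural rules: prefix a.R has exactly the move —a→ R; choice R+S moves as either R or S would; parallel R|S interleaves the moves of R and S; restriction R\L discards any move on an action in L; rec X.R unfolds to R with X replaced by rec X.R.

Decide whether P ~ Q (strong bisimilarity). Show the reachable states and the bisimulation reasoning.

YES

Reachable graph of P (6 states):
  m0 = a.d.d.d.d.0 ⊢ =a=> m1
  m1 = d.d.d.d.0 ⊢ =d=> m2
  m2 = d.d.d.0 ⊢ =d=> m3
  m3 = d.d.0 ⊢ =d=> m4
  m4 = d.0 ⊢ =d=> m5
  m5 = 0 ⊢ deadlocked
Reachable graph of Q (6 states):
  n0 = a.d.d.(0 + d.d.0) ⊢ =a=> n1
  n1 = d.d.(0 + d.d.0) ⊢ =d=> n2
  n2 = d.(0 + d.d.0) ⊢ =d=> n3
  n3 = 0 + d.d.0 ⊢ =d=> n4
  n4 = d.0 ⊢ =d=> n5
  n5 = 0 ⊢ deadlocked
Coarsest stable partition (strong bisimilarity classes):
  B0 = {m0, n0}
  B1 = {m1, n1}
  B2 = {m2, n2}
  B3 = {m3, n3}
  B4 = {m4, n4}
  B5 = {m5, n5}
m0 ∈ B0, n0 ∈ B0 → same block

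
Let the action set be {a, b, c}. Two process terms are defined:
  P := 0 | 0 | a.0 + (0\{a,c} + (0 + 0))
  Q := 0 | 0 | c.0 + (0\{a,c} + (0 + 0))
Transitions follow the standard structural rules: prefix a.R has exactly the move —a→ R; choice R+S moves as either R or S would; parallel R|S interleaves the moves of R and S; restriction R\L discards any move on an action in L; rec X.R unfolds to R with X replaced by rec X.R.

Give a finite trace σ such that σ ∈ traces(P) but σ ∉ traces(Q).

LTS(P): 2 reachable states
  u0 = 0 | 0 | a.0 + (0\{a,c} + (0 + 0)) → ··a··> u1
  u1 = 0 | 0 | 0 → stopped
LTS(Q): 2 reachable states
  v0 = 0 | 0 | c.0 + (0\{a,c} + (0 + 0)) → ··c··> v1
  v1 = 0 | 0 | 0 → stopped
Run σ = ⟨a⟩ on P: start {u0}
  after a @ step 1: {u1}
  — P admits the full trace.
Run σ = ⟨a⟩ on Q: start {v0}
  after a @ step 1: no successor for Q

a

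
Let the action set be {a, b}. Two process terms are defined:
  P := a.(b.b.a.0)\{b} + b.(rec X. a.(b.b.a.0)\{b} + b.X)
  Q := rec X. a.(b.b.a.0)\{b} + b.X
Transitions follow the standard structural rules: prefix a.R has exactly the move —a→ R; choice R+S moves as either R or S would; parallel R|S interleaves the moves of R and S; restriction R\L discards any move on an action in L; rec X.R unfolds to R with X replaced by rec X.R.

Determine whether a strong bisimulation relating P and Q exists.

bisimilar

LTS(P): 3 reachable states
  m0 = a.(b.b.a.0)\{b} + b.(rec X. a.(b.b.a.0)\{b} + b.X) ⊢ --a--▸ m1, --b--▸ m2
  m1 = (b.b.a.0)\{b} ⊢ ∅
  m2 = rec X. a.(b.b.a.0)\{b} + b.X ⊢ --a--▸ m1, --b--▸ m2
LTS(Q): 2 reachable states
  n0 = rec X. a.(b.b.a.0)\{b} + b.X ⊢ --a--▸ n1, --b--▸ n0
  n1 = (b.b.a.0)\{b} ⊢ ∅
Bisimilarity quotient blocks:
  B0 = {m0, m2, n0}
  B1 = {m1, n1}
m0 ∈ B0, n0 ∈ B0 → same block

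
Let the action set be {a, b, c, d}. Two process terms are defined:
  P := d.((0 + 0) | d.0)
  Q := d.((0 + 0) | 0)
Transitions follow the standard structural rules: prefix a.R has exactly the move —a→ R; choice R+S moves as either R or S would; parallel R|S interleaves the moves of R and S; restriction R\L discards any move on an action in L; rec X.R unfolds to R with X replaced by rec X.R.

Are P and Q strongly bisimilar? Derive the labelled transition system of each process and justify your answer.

P's transition system — 3 states:
  s0 = d.((0 + 0) | d.0) → —d→ s1
  s1 = (0 + 0) | d.0 → —d→ s2
  s2 = (0 + 0) | 0 → ·
Q's transition system — 2 states:
  t0 = d.((0 + 0) | 0) → —d→ t1
  t1 = (0 + 0) | 0 → ·
Coarsest stable partition (strong bisimilarity classes):
  B0 = {s0}
  B1 = {s1, t0}
  B2 = {s2, t1}
s0 ∈ B0, t0 ∈ B1 → different blocks

not bisimilar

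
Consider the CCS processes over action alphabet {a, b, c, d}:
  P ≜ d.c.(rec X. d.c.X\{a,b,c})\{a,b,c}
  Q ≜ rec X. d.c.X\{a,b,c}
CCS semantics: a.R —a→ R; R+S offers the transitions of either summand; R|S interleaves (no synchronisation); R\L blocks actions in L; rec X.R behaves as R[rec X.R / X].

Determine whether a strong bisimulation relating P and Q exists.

YES

P's transition system — 4 states:
  u0 = d.c.(rec X. d.c.X\{a,b,c})\{a,b,c} → --d--▸ u1
  u1 = c.(rec X. d.c.X\{a,b,c})\{a,b,c} → --c--▸ u2
  u2 = (rec X. d.c.X\{a,b,c})\{a,b,c} → --d--▸ u3
  u3 = (c.(rec X. d.c.X\{a,b,c})\{a,b,c})\{a,b,c} → ∅
Q's transition system — 4 states:
  v0 = rec X. d.c.X\{a,b,c} → --d--▸ v1
  v1 = c.(rec X. d.c.X\{a,b,c})\{a,b,c} → --c--▸ v2
  v2 = (rec X. d.c.X\{a,b,c})\{a,b,c} → --d--▸ v3
  v3 = (c.(rec X. d.c.X\{a,b,c})\{a,b,c})\{a,b,c} → ∅
Coarsest stable partition (strong bisimilarity classes):
  B0 = {u0, v0}
  B1 = {u1, v1}
  B2 = {u2, v2}
  B3 = {u3, v3}
u0 ∈ B0, v0 ∈ B0 → same block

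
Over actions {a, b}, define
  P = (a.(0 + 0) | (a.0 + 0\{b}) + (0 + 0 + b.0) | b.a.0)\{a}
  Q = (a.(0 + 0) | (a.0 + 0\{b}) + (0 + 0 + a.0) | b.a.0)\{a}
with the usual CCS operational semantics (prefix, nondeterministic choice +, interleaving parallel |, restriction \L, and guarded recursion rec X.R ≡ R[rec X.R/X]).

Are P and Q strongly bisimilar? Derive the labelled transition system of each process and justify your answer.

NO

Reachable graph of P (4 states):
  s0 = (a.(0 + 0) | (a.0 + 0\{b}) + (0 + 0 + b.0) | b.a.0)\{a} | -b-> s1, -b-> s2
  s1 = ((0 + 0 + b.0) | a.0)\{a} | -b-> s3
  s2 = (0 | b.a.0)\{a} | -b-> s3
  s3 = (0 | a.0)\{a} | deadlocked
Reachable graph of Q (2 states):
  t0 = (a.(0 + 0) | (a.0 + 0\{b}) + (0 + 0 + a.0) | b.a.0)\{a} | -b-> t1
  t1 = ((0 + 0 + a.0) | a.0)\{a} | deadlocked
Partition-refinement fixed point:
  B0 = {s0}
  B1 = {s1, s2, t0}
  B2 = {s3, t1}
s0 ∈ B0, t0 ∈ B1 → different blocks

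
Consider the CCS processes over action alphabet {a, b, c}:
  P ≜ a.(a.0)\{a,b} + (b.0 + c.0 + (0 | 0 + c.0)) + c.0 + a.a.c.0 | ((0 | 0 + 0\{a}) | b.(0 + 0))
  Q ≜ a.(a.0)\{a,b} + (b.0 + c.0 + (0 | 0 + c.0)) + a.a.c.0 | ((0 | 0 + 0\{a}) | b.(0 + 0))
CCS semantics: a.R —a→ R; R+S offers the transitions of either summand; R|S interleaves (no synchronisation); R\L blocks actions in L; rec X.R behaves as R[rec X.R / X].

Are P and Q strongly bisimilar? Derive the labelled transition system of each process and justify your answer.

P ~ Q

LTS(P): 10 reachable states
  m0 = a.(a.0)\{a,b} + (b.0 + c.0 + (0 | 0 + c.0)) + c.0 + a.a.c.0 | ((0 | 0 + 0\{a}) | b.(0 + 0)) → =a=> m1, =a=> m2, =b=> m3, =b=> m4, =c=> m3
  m1 = (a.0)\{a,b} → deadlocked
  m2 = a.c.0 | ((0 | 0 + 0\{a}) | b.(0 + 0)) → =a=> m5, =b=> m6
  m3 = 0 → deadlocked
  m4 = a.a.c.0 | ((0 | 0 + 0\{a}) | (0 + 0)) → =a=> m6
  m5 = c.0 | ((0 | 0 + 0\{a}) | b.(0 + 0)) → =b=> m7, =c=> m8
  m6 = a.c.0 | ((0 | 0 + 0\{a}) | (0 + 0)) → =a=> m7
  m7 = c.0 | ((0 | 0 + 0\{a}) | (0 + 0)) → =c=> m9
  m8 = 0 | ((0 | 0 + 0\{a}) | b.(0 + 0)) → =b=> m9
  m9 = 0 | ((0 | 0 + 0\{a}) | (0 + 0)) → deadlocked
LTS(Q): 10 reachable states
  n0 = a.(a.0)\{a,b} + (b.0 + c.0 + (0 | 0 + c.0)) + a.a.c.0 | ((0 | 0 + 0\{a}) | b.(0 + 0)) → =a=> n1, =a=> n2, =b=> n3, =b=> n4, =c=> n3
  n1 = (a.0)\{a,b} → deadlocked
  n2 = a.c.0 | ((0 | 0 + 0\{a}) | b.(0 + 0)) → =a=> n5, =b=> n6
  n3 = 0 → deadlocked
  n4 = a.a.c.0 | ((0 | 0 + 0\{a}) | (0 + 0)) → =a=> n6
  n5 = c.0 | ((0 | 0 + 0\{a}) | b.(0 + 0)) → =b=> n7, =c=> n8
  n6 = a.c.0 | ((0 | 0 + 0\{a}) | (0 + 0)) → =a=> n7
  n7 = c.0 | ((0 | 0 + 0\{a}) | (0 + 0)) → =c=> n9
  n8 = 0 | ((0 | 0 + 0\{a}) | b.(0 + 0)) → =b=> n9
  n9 = 0 | ((0 | 0 + 0\{a}) | (0 + 0)) → deadlocked
Partition-refinement fixed point:
  B0 = {m0, n0}
  B1 = {m1, m3, m9, n1, n3, n9}
  B2 = {m4, n4}
  B3 = {m6, n6}
  B4 = {m7, n7}
  B5 = {m2, n2}
  B6 = {m5, n5}
  B7 = {m8, n8}
m0 ∈ B0, n0 ∈ B0 → same block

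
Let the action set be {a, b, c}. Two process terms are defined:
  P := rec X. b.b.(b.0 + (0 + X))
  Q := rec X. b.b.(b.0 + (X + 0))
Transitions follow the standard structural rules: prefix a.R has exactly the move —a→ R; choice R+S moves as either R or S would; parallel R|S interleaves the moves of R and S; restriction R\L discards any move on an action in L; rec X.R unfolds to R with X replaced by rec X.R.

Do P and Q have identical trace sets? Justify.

YES

Reachable graph of P (4 states):
  m0 = rec X. b.b.(b.0 + (0 + X)) → -b-> m1
  m1 = b.(b.0 + (0 + (rec X. b.b.(b.0 + (0 + X))))) → -b-> m2
  m2 = b.0 + (0 + (rec X. b.b.(b.0 + (0 + X)))) → -b-> m1, -b-> m3
  m3 = 0 → stopped
Reachable graph of Q (4 states):
  n0 = rec X. b.b.(b.0 + (X + 0)) → -b-> n1
  n1 = b.(b.0 + ((rec X. b.b.(b.0 + (X + 0))) + 0)) → -b-> n2
  n2 = b.0 + ((rec X. b.b.(b.0 + (X + 0))) + 0) → -b-> n1, -b-> n3
  n3 = 0 → stopped
Partition-refinement fixed point:
  B0 = {m0, n0}
  B1 = {m1, n1}
  B2 = {m2, n2}
  B3 = {m3, n3}
m0 ∈ B0, n0 ∈ B0 → same block
Bisimilar ⇒ trace-equivalent.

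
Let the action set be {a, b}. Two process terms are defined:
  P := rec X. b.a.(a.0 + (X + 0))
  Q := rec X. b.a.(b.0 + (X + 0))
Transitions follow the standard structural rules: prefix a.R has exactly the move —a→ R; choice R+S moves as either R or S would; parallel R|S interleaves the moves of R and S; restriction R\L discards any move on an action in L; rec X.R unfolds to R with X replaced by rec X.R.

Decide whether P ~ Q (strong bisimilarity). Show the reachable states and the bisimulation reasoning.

NO

LTS(P): 4 reachable states
  s0 = rec X. b.a.(a.0 + (X + 0)) has moves -b-> s1
  s1 = a.(a.0 + ((rec X. b.a.(a.0 + (X + 0))) + 0)) has moves -a-> s2
  s2 = a.0 + ((rec X. b.a.(a.0 + (X + 0))) + 0) has moves -a-> s3, -b-> s1
  s3 = 0 has moves stopped
LTS(Q): 4 reachable states
  t0 = rec X. b.a.(b.0 + (X + 0)) has moves -b-> t1
  t1 = a.(b.0 + ((rec X. b.a.(b.0 + (X + 0))) + 0)) has moves -a-> t2
  t2 = b.0 + ((rec X. b.a.(b.0 + (X + 0))) + 0) has moves -b-> t1, -b-> t3
  t3 = 0 has moves stopped
Partition-refinement fixed point:
  B0 = {s0}
  B1 = {s1}
  B2 = {s2}
  B3 = {s3, t3}
  B4 = {t0}
  B5 = {t1}
  B6 = {t2}
s0 ∈ B0, t0 ∈ B4 → different blocks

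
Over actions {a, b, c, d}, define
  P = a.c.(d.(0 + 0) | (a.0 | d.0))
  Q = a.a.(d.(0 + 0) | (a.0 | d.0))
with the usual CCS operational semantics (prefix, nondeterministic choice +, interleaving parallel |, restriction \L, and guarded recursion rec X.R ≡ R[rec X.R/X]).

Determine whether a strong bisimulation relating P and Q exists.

not bisimilar

Reachable graph of P (10 states):
  m0 = a.c.(d.(0 + 0) | (a.0 | d.0)) :: -a-> m1
  m1 = c.(d.(0 + 0) | (a.0 | d.0)) :: -c-> m2
  m2 = d.(0 + 0) | (a.0 | d.0) :: -a-> m3, -d-> m4, -d-> m5
  m3 = d.(0 + 0) | (0 | d.0) :: -d-> m6, -d-> m7
  m4 = (0 + 0) | (a.0 | d.0) :: -a-> m6, -d-> m8
  m5 = d.(0 + 0) | (a.0 | 0) :: -a-> m7, -d-> m8
  m6 = (0 + 0) | (0 | d.0) :: -d-> m9
  m7 = d.(0 + 0) | (0 | 0) :: -d-> m9
  m8 = (0 + 0) | (a.0 | 0) :: -a-> m9
  m9 = (0 + 0) | (0 | 0) :: ∅
Reachable graph of Q (10 states):
  n0 = a.a.(d.(0 + 0) | (a.0 | d.0)) :: -a-> n1
  n1 = a.(d.(0 + 0) | (a.0 | d.0)) :: -a-> n2
  n2 = d.(0 + 0) | (a.0 | d.0) :: -a-> n3, -d-> n4, -d-> n5
  n3 = d.(0 + 0) | (0 | d.0) :: -d-> n6, -d-> n7
  n4 = (0 + 0) | (a.0 | d.0) :: -a-> n6, -d-> n8
  n5 = d.(0 + 0) | (a.0 | 0) :: -a-> n7, -d-> n8
  n6 = (0 + 0) | (0 | d.0) :: -d-> n9
  n7 = d.(0 + 0) | (0 | 0) :: -d-> n9
  n8 = (0 + 0) | (a.0 | 0) :: -a-> n9
  n9 = (0 + 0) | (0 | 0) :: ∅
Partition-refinement fixed point:
  B0 = {m0}
  B1 = {m1}
  B2 = {m2, n2}
  B3 = {m3, n3}
  B4 = {m6, m7, n6, n7}
  B5 = {m9, n9}
  B6 = {m4, m5, n4, n5}
  B7 = {m8, n8}
  B8 = {n0}
  B9 = {n1}
m0 ∈ B0, n0 ∈ B8 → different blocks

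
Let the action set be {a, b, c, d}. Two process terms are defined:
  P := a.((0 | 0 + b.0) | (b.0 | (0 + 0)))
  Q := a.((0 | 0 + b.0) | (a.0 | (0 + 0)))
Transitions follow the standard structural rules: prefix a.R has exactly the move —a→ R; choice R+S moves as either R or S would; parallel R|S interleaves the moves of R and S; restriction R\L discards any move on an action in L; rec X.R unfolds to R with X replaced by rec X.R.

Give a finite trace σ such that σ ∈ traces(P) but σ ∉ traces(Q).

abb

P's transition system — 5 states:
  m0 = a.((0 | 0 + b.0) | (b.0 | (0 + 0))) | -a-> m1
  m1 = (0 | 0 + b.0) | (b.0 | (0 + 0)) | -b-> m2, -b-> m3
  m2 = (0 | 0 + b.0) | (0 | (0 + 0)) | -b-> m4
  m3 = 0 | (b.0 | (0 + 0)) | -b-> m4
  m4 = 0 | (0 | (0 + 0)) | ∅
Q's transition system — 5 states:
  n0 = a.((0 | 0 + b.0) | (a.0 | (0 + 0))) | -a-> n1
  n1 = (0 | 0 + b.0) | (a.0 | (0 + 0)) | -a-> n2, -b-> n3
  n2 = (0 | 0 + b.0) | (0 | (0 + 0)) | -b-> n4
  n3 = 0 | (a.0 | (0 + 0)) | -a-> n4
  n4 = 0 | (0 | (0 + 0)) | ∅
Executing abb from P (initial set {m0}):
  step 1 (a): {m1}
  step 2 (b): {m2, m3}
  step 3 (b): {m4}
  P completes σ.
Executing abb from Q (initial set {n0}):
  step 1 (a): {n1}
  step 2 (b): {n3}
  step 3 (b): ∅  — Q cannot continue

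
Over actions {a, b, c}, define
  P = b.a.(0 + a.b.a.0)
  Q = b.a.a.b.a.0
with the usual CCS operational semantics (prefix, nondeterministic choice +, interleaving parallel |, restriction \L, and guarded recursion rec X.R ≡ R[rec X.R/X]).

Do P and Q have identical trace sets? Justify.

traces(P) = traces(Q)

Reachable graph of P (6 states):
  u0 = b.a.(0 + a.b.a.0) :: ··b··> u1
  u1 = a.(0 + a.b.a.0) :: ··a··> u2
  u2 = 0 + a.b.a.0 :: ··a··> u3
  u3 = b.a.0 :: ··b··> u4
  u4 = a.0 :: ··a··> u5
  u5 = 0 :: ·
Reachable graph of Q (6 states):
  v0 = b.a.a.b.a.0 :: ··b··> v1
  v1 = a.a.b.a.0 :: ··a··> v2
  v2 = a.b.a.0 :: ··a··> v3
  v3 = b.a.0 :: ··b··> v4
  v4 = a.0 :: ··a··> v5
  v5 = 0 :: ·
Partition-refinement fixed point:
  B0 = {u0, v0}
  B1 = {u1, v1}
  B2 = {u2, v2}
  B3 = {u3, v3}
  B4 = {u4, v4}
  B5 = {u5, v5}
u0 ∈ B0, v0 ∈ B0 → same block
Bisimilar ⇒ trace-equivalent.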